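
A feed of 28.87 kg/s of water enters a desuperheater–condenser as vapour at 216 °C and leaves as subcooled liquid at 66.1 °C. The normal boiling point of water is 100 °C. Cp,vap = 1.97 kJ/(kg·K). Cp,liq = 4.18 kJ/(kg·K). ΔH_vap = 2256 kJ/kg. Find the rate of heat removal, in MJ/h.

Q_c = 273000 MJ/h

vapour 216→100 °C: -228.52 kJ/kg
condensation at 100 °C: -2256 kJ/kg
liquid 100→66.1 °C: -141.7 kJ/kg
Δh = -228.52 + -2256 + -141.7 = -2626.2 kJ/kg
Q = ṁ·Δh = 28.87 kg/s × -2626.2 kJ/kg = -75819 kJ/s
|Q| = 75819 kW = 272950 MJ/h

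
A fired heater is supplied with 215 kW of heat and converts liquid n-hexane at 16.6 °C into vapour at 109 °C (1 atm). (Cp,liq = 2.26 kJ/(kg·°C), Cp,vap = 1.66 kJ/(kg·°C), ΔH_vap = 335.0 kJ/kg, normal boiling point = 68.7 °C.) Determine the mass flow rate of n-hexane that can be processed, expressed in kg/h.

Δh = 2.26×(68.7−16.6) + 335.0 + 1.66×(109−68.7) = 519.64 kJ/kg
Q = 215 kW = 215 kJ/s = 774000 kJ/h
ṁ = Q/Δh = 774000 / 519.64 = 1489.5 kg/h

ṁ = 1490 kg/h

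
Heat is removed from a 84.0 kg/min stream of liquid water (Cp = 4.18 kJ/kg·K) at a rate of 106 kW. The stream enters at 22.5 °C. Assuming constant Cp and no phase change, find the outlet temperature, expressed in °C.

Q = 106 kW = 6360 kJ/min
ΔT = Q/(ṁ·Cp) = 6360/(84.0×4.18) = 18.113 K
T_out = 22.5 − 18.113 = 4.3865 °C

T_out = 4.39 °C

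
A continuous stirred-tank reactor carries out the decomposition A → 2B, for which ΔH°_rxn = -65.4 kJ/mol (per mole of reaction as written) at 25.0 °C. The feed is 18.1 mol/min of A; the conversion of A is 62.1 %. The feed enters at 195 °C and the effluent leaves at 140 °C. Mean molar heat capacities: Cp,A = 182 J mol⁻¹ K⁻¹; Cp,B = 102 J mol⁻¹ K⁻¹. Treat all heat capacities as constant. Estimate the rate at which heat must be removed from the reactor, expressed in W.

Q_out = 14800 W

Extent of reaction ξ = 0.621 × 18.1 = 11.24 mol/min
Reaction term: ξ·ΔH°_rxn = 11.24 × -65.4 = -735.1 kJ/min
Sensible, feed 195→25 °C: -560.01 kJ/min
Outlet flows (mol/min): A 6.8599, B 22.48
Sensible, products 25→140 °C: 407.27 kJ/min
Q = ΔH = -887.85 kJ/min = -14.797 kW
Heat removed = 14797 W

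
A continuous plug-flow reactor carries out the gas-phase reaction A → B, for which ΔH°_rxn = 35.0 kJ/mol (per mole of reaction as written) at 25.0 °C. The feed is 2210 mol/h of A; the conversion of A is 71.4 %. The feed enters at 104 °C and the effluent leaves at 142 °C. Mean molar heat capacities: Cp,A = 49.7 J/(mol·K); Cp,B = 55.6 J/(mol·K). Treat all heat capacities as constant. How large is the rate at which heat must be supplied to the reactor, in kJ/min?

Q_in = 1010 kJ/min

Extent of reaction ξ = 0.714 × 2210 = 1577.9 mol/h
Reaction term: ξ·ΔH°_rxn = 1577.9 × 35.0 = 55228 kJ/h
Sensible, feed 104→25 °C: -8677.1 kJ/h
Outlet flows (mol/h): A 632.06, B 1577.9
Sensible, products 25→142 °C: 13940 kJ/h
Q = ΔH = 60491 kJ/h = 16.803 kW
Heat supplied = 1008.2 kJ/min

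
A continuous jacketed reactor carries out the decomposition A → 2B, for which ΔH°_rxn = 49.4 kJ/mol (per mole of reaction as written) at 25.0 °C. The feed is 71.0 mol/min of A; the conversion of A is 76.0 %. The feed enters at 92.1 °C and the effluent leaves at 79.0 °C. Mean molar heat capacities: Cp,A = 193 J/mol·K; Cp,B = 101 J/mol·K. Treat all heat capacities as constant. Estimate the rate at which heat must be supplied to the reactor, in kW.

Q_in = 41.9 kW

Extent of reaction ξ = 0.760 × 71.0 = 53.96 mol/min
Reaction term: ξ·ΔH°_rxn = 53.96 × 49.4 = 2665.6 kJ/min
Sensible, feed 92.1→25 °C: -919.47 kJ/min
Outlet flows (mol/min): A 17.04, B 107.92
Sensible, products 25→79.0 °C: 766.19 kJ/min
Q = ΔH = 2512.3 kJ/min = 41.872 kW
Heat supplied = 41.872 kW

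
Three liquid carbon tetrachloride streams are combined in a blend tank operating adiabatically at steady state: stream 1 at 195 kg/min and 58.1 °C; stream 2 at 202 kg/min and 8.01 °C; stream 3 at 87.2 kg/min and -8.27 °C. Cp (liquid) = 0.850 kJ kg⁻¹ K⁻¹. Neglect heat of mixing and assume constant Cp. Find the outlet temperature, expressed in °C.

T_out = 25.3 °C

Energy balance with Q = 0: Σ ṁᵢCp,ᵢ(T_out − Tᵢ) = 0
Σ ṁᵢCp,ᵢTᵢ = 195×0.850×58.1 + 202×0.850×8.01 + 87.2×0.850×-8.27 = 10392
Σ ṁᵢCp,ᵢ = 195×0.850 + 202×0.850 + 87.2×0.850 = 411.57
T_out = 10392 / 411.57 = 25.251 °C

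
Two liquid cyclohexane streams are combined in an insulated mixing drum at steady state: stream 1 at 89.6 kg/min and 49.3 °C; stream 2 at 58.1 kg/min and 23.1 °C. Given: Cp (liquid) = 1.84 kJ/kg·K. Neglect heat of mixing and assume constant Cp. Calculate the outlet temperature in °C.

Energy balance with Q = 0: Σ ṁᵢCp,ᵢ(T_out − Tᵢ) = 0
Σ ṁᵢCp,ᵢTᵢ = 89.6×1.84×49.3 + 58.1×1.84×23.1 = 10597
Σ ṁᵢCp,ᵢ = 89.6×1.84 + 58.1×1.84 = 271.77
T_out = 10597 / 271.77 = 38.994 °C

T_out = 39.0 °C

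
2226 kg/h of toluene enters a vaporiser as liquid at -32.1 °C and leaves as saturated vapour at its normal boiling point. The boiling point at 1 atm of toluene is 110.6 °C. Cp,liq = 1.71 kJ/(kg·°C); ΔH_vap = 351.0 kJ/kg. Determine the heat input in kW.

liquid -32.1→110.6 °C: 244.02 kJ/kg
vaporisation at 110.6 °C: 351 kJ/kg
Δh = 244.02 + 351 = 595.02 kJ/kg
Q = ṁ·Δh = 2226 kg/h × 595.02 kJ/kg = 1.3245e+06 kJ/h
|Q| = 367.92 kW

Q = 368 kW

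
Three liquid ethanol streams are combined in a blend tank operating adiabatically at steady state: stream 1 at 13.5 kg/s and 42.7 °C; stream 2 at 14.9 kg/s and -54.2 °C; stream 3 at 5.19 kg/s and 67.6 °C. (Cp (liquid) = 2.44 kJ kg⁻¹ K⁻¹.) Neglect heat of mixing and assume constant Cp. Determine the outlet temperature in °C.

T_out = 3.56 °C

No heat crosses the boundary, so H_out = H_in.
Σ ṁᵢCp,ᵢTᵢ = 13.5×2.44×42.7 + 14.9×2.44×-54.2 + 5.19×2.44×67.6 = 292.1
Σ ṁᵢCp,ᵢ = 13.5×2.44 + 14.9×2.44 + 5.19×2.44 = 81.96
T_out = 292.1 / 81.96 = 3.564 °C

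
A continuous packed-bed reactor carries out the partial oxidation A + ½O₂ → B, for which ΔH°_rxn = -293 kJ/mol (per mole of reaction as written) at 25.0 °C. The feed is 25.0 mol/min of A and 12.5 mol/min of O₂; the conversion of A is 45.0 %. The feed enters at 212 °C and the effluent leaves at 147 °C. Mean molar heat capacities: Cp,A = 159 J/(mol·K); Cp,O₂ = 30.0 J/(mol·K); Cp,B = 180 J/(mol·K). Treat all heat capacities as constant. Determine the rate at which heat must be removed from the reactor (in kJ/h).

Extent of reaction ξ = 0.450 × 25.0 = 11.25 mol/min
Reaction term: ξ·ΔH°_rxn = 11.25 × -293 = -3296.2 kJ/min
Sensible, feed 212→25 °C: -813.45 kJ/min
Outlet flows (mol/min): A 13.75, O₂ 6.875, B 11.25
Sensible, products 25→147 °C: 538.93 kJ/min
Q = ΔH = -3570.8 kJ/min = -59.513 kW
Heat removed = 214250 kJ/h

Q_out = 214000 kJ/h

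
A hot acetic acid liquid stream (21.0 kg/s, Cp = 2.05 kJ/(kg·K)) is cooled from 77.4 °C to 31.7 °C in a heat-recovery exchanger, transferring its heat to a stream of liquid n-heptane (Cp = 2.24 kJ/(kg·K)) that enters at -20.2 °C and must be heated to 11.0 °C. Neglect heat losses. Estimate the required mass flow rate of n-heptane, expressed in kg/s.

ṁ_c = 28.2 kg/s

Heat released by hot stream: Q = 21.0 × 2.05 × (77.4 − 31.7) = 1967.4 kJ/s
Energy balance on cold side (adiabatic exchanger): Q = ṁ_c·Cp_c·(T_c,out − T_c,in)
ṁ_c = 1967.4 / [2.24 × (11.0 − -20.2)] = 28.151 kg/s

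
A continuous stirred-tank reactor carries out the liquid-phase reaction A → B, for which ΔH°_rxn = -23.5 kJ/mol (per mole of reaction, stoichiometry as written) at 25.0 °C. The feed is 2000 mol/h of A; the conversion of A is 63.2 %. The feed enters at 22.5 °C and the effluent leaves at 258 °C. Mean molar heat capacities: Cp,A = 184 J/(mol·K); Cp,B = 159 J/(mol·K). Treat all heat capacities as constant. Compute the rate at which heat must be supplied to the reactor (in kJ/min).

Extent of reaction ξ = 0.632 × 2000 = 1264 mol/h
Reaction term: ξ·ΔH°_rxn = 1264 × -23.5 = -29704 kJ/h
Sensible, feed 22.5→25 °C: 920 kJ/h
Outlet flows (mol/h): A 736, B 1264
Sensible, products 25→258 °C: 78381 kJ/h
Q = ΔH = 49597 kJ/h = 13.777 kW
Heat supplied = 826.62 kJ/min

Q_in = 827 kJ/min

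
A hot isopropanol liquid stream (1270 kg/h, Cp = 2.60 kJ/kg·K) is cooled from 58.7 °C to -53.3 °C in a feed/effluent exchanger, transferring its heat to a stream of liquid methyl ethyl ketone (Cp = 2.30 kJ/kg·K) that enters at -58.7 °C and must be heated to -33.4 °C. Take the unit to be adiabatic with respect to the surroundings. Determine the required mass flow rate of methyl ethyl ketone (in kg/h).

Heat released by hot stream: Q = 1270 × 2.60 × (58.7 − -53.3) = 369820 kJ/h
Energy balance on cold side (adiabatic exchanger): Q = ṁ_c·Cp_c·(T_c,out − T_c,in)
ṁ_c = 369820 / [2.30 × (-33.4 − -58.7)] = 6355.5 kg/h

ṁ_c = 6360 kg/h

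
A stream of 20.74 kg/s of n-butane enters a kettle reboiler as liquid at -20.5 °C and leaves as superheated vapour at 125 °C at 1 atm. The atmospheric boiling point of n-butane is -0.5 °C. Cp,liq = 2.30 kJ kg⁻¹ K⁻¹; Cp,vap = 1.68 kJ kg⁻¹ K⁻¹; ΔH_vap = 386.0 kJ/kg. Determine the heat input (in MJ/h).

Q = 48000 MJ/h

liquid -20.5→-0.5 °C: 46 kJ/kg
vaporisation at -0.5 °C: 386 kJ/kg
vapour -0.5→125 °C: 210.84 kJ/kg
Δh = 46 + 386 + 210.84 = 642.84 kJ/kg
Q = ṁ·Δh = 20.74 kg/s × 642.84 kJ/kg = 13333 kJ/s
|Q| = 13333 kW = 47997 MJ/h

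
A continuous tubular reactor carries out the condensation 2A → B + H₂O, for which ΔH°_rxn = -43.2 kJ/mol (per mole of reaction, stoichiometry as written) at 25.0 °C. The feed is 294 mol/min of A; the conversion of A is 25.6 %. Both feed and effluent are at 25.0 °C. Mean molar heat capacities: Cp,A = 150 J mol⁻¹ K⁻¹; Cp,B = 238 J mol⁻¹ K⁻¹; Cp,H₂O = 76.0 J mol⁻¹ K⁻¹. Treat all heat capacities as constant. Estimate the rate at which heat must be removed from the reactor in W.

Q_out = 27100 W

Extent of reaction ξ = 0.256 × 294 / 2 = 37.632 mol/min
Reaction term: ξ·ΔH°_rxn = 37.632 × -43.2 = -1625.7 kJ/min
Q = ΔH = -1625.7 kJ/min = -27.095 kW
Heat removed = 27095 W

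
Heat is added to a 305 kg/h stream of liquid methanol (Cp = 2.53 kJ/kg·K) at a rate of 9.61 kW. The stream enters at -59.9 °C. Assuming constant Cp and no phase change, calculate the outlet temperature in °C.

T_out = -15.1 °C

Q = 9.61 kW = 34596 kJ/h
ΔT = Q/(ṁ·Cp) = 34596/(305×2.53) = 44.834 K
T_out = -59.9 + 44.834 = -15.066 °C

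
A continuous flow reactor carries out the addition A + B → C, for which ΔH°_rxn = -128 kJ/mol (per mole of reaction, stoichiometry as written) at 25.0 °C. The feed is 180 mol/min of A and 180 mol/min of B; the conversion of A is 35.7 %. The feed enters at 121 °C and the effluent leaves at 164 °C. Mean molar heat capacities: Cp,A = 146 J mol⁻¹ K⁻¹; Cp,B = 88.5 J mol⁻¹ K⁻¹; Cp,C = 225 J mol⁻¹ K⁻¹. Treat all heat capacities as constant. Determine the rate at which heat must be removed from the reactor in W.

Q_out = 108000 W

Extent of reaction ξ = 0.357 × 180 = 64.26 mol/min
Reaction term: ξ·ΔH°_rxn = 64.26 × -128 = -8225.3 kJ/min
Sensible, feed 121→25 °C: -4052.2 kJ/min
Outlet flows (mol/min): A 115.74, B 115.74, C 64.26
Sensible, products 25→164 °C: 5782.3 kJ/min
Q = ΔH = -6495.1 kJ/min = -108.25 kW
Heat removed = 108250 W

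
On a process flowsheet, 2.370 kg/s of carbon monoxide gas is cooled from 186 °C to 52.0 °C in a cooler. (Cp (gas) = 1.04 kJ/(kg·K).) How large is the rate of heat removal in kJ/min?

Q_c = 19800 kJ/min

Q = ṁ·Cp·ΔT = 2.370 × 1.04 × (52.0 − 186) = -330.28 kJ/s
Cooling duty = 19817 kJ/min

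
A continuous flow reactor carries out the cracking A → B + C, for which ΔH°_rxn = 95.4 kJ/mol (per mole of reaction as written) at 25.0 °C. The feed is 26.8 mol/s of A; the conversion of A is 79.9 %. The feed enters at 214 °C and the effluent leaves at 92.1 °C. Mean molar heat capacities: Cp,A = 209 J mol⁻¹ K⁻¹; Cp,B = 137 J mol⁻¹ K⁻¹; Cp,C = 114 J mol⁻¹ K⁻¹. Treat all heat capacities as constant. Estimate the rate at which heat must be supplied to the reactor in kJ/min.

Q_in = 85200 kJ/min

Extent of reaction ξ = 0.799 × 26.8 = 21.413 mol/s
Reaction term: ξ·ΔH°_rxn = 21.413 × 95.4 = 2042.8 kJ/s
Sensible, feed 214→25 °C: -1058.6 kJ/s
Outlet flows (mol/s): A 5.3868, B 21.413, C 21.413
Sensible, products 25→92.1 °C: 436.19 kJ/s
Q = ΔH = 1420.4 kJ/s = 1420.4 kW
Heat supplied = 85223 kJ/min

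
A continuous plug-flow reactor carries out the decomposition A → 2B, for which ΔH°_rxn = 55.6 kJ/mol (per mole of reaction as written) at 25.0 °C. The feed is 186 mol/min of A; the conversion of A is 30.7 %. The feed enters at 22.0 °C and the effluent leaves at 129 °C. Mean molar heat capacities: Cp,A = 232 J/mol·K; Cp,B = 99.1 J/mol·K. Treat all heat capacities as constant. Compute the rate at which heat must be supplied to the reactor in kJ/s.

Q_in = 127 kJ/s

Extent of reaction ξ = 0.307 × 186 = 57.102 mol/min
Reaction term: ξ·ΔH°_rxn = 57.102 × 55.6 = 3174.9 kJ/min
Sensible, feed 22.0→25 °C: 129.46 kJ/min
Outlet flows (mol/min): A 128.9, B 114.2
Sensible, products 25→129 °C: 4287.1 kJ/min
Q = ΔH = 7591.4 kJ/min = 126.52 kW
Heat supplied = 126.52 kJ/s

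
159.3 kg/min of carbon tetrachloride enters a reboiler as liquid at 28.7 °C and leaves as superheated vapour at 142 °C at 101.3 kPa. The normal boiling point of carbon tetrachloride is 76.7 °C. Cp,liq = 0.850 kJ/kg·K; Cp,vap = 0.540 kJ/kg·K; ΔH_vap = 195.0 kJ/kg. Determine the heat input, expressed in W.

Q = 720000 W

liquid 28.7→76.7 °C: 40.8 kJ/kg
vaporisation at 76.7 °C: 195 kJ/kg
vapour 76.7→142 °C: 35.262 kJ/kg
Δh = 40.8 + 195 + 35.262 = 271.06 kJ/kg
Q = ṁ·Δh = 159.3 kg/min × 271.06 kJ/kg = 43180 kJ/min
|Q| = 719.67 kW = 719670 W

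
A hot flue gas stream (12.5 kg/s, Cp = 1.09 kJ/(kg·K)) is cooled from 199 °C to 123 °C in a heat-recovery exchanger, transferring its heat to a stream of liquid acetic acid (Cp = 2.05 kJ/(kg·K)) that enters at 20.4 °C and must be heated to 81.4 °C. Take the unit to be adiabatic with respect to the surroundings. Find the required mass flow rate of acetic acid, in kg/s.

Heat released by hot stream: Q = 12.5 × 1.09 × (199 − 123) = 1035.5 kJ/s
Energy balance on cold side (adiabatic exchanger): Q = ṁ_c·Cp_c·(T_c,out − T_c,in)
ṁ_c = 1035.5 / [2.05 × (81.4 − 20.4)] = 8.2807 kg/s

ṁ_c = 8.28 kg/s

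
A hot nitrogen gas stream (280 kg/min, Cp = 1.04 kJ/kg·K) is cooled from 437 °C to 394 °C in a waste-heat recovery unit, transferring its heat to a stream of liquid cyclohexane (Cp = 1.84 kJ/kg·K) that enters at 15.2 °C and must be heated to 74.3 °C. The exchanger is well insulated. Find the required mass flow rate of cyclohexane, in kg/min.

Heat released by hot stream: Q = 280 × 1.04 × (437 − 394) = 12522 kJ/min
Energy balance on cold side (adiabatic exchanger): Q = ṁ_c·Cp_c·(T_c,out − T_c,in)
ṁ_c = 12522 / [1.84 × (74.3 − 15.2)] = 115.15 kg/min

ṁ_c = 115 kg/min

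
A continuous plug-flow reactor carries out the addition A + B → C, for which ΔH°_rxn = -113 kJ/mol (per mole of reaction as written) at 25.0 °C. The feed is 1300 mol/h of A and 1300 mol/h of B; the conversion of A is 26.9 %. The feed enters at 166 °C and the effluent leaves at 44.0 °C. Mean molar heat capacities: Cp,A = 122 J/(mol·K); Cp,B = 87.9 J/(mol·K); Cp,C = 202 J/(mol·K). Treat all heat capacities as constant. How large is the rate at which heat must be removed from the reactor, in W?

Q_out = 20200 W

Extent of reaction ξ = 0.269 × 1300 = 349.7 mol/h
Reaction term: ξ·ΔH°_rxn = 349.7 × -113 = -39516 kJ/h
Sensible, feed 166→25 °C: -38475 kJ/h
Outlet flows (mol/h): A 950.3, B 950.3, C 349.7
Sensible, products 25→44.0 °C: 5132 kJ/h
Q = ΔH = -72859 kJ/h = -20.239 kW
Heat removed = 20239 W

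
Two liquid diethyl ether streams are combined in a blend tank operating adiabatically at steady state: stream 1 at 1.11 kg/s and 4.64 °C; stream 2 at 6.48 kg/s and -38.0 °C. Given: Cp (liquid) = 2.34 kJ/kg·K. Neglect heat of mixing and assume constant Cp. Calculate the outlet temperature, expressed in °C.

Adiabatic, steady state ⇒ Σ ṁᵢCp,ᵢ(T_out − Tᵢ) = 0
T_out = Σ ṁᵢCp,ᵢTᵢ / Σ ṁᵢCp,ᵢ
      = -564.15 / 17.761 = -31.764 °C

T_out = -31.8 °C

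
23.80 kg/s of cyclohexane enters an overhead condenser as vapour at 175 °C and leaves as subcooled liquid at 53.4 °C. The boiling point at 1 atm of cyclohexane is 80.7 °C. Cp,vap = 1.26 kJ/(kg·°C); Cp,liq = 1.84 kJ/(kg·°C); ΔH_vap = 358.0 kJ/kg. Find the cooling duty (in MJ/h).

vapour 175→80.7 °C: -118.82 kJ/kg
condensation at 80.7 °C: -358 kJ/kg
liquid 80.7→53.4 °C: -50.232 kJ/kg
Δh = -118.82 + -358 + -50.232 = -527.05 kJ/kg
Q = ṁ·Δh = 23.80 kg/s × -527.05 kJ/kg = -12544 kJ/s
|Q| = 12544 kW = 45158 MJ/h

Q_c = 45200 MJ/h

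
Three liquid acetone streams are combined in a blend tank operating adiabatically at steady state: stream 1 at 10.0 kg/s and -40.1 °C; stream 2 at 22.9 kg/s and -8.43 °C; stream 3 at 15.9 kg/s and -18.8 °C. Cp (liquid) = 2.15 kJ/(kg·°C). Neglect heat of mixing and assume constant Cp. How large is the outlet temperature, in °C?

T_out = -18.3 °C

Adiabatic, steady state ⇒ Σ ṁᵢCp,ᵢ(T_out − Tᵢ) = 0
Σ ṁᵢCp,ᵢTᵢ = 10.0×2.15×-40.1 + 22.9×2.15×-8.43 + 15.9×2.15×-18.8 = -1919.9
Σ ṁᵢCp,ᵢ = 10.0×2.15 + 22.9×2.15 + 15.9×2.15 = 104.92
T_out = -1919.9 / 104.92 = -18.299 °C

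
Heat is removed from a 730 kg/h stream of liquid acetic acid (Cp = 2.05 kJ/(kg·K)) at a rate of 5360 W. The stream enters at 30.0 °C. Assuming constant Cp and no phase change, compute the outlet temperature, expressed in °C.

T_out = 17.1 °C

Q = 5360 W = 19296 kJ/h
ΔT = Q/(ṁ·Cp) = 19296/(730×2.05) = 12.894 K
T_out = 30.0 − 12.894 = 17.106 °C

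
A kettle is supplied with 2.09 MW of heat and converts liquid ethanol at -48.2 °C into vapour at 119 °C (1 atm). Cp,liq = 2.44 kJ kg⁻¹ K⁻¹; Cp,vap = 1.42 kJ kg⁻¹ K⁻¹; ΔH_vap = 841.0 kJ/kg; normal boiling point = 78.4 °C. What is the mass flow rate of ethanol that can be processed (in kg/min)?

Δh = 2.44×(78.4−-48.2) + 841.0 + 1.42×(119−78.4) = 1207.6 kJ/kg
Q = 2.09 MW = 2090 kJ/s = 125400 kJ/min
ṁ = Q/Δh = 125400 / 1207.6 = 103.85 kg/min

ṁ = 104 kg/min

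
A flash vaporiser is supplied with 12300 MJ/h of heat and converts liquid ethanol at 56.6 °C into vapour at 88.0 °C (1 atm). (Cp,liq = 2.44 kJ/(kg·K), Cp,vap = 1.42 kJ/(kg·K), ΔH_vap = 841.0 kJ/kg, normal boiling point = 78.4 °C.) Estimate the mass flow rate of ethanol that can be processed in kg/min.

Δh = 2.44×(78.4−56.6) + 841.0 + 1.42×(88.0−78.4) = 907.82 kJ/kg
Q = 12300 MJ/h = 3416.7 kJ/s = 205000 kJ/min
ṁ = Q/Δh = 205000 / 907.82 = 225.81 kg/min

ṁ = 226 kg/min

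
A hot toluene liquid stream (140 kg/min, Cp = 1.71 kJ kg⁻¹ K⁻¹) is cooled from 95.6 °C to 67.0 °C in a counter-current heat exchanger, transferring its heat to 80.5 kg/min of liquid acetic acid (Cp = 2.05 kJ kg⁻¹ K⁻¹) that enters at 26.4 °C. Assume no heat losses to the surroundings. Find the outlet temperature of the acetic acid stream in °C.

T_c,out = 67.9 °C

Heat released by hot stream: Q = 140 × 1.71 × (95.6 − 67.0) = 6846.8 kJ/min
Energy balance on cold side (adiabatic exchanger): Q = ṁ_c·Cp_c·(T_c,out − T_c,in)
T_c,out = 26.4 + 6846.8/(80.5 × 2.05) = 67.89 °C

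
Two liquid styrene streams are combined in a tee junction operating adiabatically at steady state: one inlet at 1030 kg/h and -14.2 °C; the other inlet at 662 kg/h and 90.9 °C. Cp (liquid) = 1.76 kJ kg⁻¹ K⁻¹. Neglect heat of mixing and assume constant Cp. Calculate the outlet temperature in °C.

T_out = 26.9 °C

Adiabatic, steady state ⇒ Σ ṁᵢCp,ᵢ(T_out − Tᵢ) = 0
Σ ṁᵢCp,ᵢTᵢ = 1030×1.76×-14.2 + 662×1.76×90.9 = 80168
Σ ṁᵢCp,ᵢ = 1030×1.76 + 662×1.76 = 2977.9
T_out = 80168 / 2977.9 = 26.921 °C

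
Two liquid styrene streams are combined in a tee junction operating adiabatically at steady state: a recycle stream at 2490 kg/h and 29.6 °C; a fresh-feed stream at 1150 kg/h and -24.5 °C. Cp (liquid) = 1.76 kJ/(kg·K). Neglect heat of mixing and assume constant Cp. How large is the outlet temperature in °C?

T_out = 12.5 °C

No heat crosses the boundary, so H_out = H_in.
T_out = Σ ṁᵢCp,ᵢTᵢ / Σ ṁᵢCp,ᵢ
      = 80131 / 6406.4 = 12.508 °C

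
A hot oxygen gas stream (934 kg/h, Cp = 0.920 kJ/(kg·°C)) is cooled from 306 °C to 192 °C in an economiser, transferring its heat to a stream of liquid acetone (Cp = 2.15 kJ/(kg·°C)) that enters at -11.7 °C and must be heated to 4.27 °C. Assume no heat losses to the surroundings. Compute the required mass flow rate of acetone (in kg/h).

Heat released by hot stream: Q = 934 × 0.920 × (306 − 192) = 97958 kJ/h
Energy balance on cold side (adiabatic exchanger): Q = ṁ_c·Cp_c·(T_c,out − T_c,in)
ṁ_c = 97958 / [2.15 × (4.27 − -11.7)] = 2853 kg/h

ṁ_c = 2850 kg/h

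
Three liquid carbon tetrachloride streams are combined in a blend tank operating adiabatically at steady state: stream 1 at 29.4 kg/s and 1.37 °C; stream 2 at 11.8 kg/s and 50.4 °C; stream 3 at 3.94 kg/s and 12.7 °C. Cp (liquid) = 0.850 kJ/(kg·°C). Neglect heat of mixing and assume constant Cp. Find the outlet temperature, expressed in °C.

Adiabatic, steady state ⇒ Σ ṁᵢCp,ᵢ(T_out − Tᵢ) = 0
T_out = Σ ṁᵢCp,ᵢTᵢ / Σ ṁᵢCp,ᵢ
      = 582.28 / 38.369 = 15.176 °C

T_out = 15.2 °C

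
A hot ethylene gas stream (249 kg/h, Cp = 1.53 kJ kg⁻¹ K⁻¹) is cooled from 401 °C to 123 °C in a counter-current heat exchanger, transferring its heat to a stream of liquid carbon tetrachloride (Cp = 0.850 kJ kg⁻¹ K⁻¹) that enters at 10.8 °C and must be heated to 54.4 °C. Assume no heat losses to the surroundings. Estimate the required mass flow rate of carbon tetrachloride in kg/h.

Heat released by hot stream: Q = 249 × 1.53 × (401 − 123) = 105910 kJ/h
Energy balance on cold side (adiabatic exchanger): Q = ṁ_c·Cp_c·(T_c,out − T_c,in)
ṁ_c = 105910 / [0.850 × (54.4 − 10.8)] = 2857.8 kg/h

ṁ_c = 2860 kg/h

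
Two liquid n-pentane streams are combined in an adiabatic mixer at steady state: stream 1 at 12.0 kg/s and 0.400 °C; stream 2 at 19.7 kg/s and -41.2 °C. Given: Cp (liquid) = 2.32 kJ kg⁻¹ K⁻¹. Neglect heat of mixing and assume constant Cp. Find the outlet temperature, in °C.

T_out = -25.5 °C

Adiabatic, steady state ⇒ Σ ṁᵢCp,ᵢ(T_out − Tᵢ) = 0
Σ ṁᵢCp,ᵢTᵢ = 12.0×2.32×0.400 + 19.7×2.32×-41.2 = -1871.9
Σ ṁᵢCp,ᵢ = 12.0×2.32 + 19.7×2.32 = 73.544
T_out = -1871.9 / 73.544 = -25.452 °C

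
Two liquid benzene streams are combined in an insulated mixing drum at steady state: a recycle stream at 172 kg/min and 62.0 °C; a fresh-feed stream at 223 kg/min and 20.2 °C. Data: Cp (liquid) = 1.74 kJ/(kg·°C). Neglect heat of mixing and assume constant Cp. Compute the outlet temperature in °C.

T_out = 38.4 °C

Adiabatic, steady state ⇒ Σ ṁᵢCp,ᵢ(T_out − Tᵢ) = 0
T_out = Σ ṁᵢCp,ᵢTᵢ / Σ ṁᵢCp,ᵢ
      = 26393 / 687.3 = 38.402 °C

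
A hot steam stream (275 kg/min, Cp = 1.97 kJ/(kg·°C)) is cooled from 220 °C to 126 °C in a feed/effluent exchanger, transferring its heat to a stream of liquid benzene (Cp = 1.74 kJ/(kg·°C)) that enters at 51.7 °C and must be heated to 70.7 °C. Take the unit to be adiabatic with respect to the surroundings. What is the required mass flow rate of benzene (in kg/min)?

ṁ_c = 1540 kg/min

Heat released by hot stream: Q = 275 × 1.97 × (220 − 126) = 50924 kJ/min
Energy balance on cold side (adiabatic exchanger): Q = ṁ_c·Cp_c·(T_c,out − T_c,in)
ṁ_c = 50924 / [1.74 × (70.7 − 51.7)] = 1540.4 kg/min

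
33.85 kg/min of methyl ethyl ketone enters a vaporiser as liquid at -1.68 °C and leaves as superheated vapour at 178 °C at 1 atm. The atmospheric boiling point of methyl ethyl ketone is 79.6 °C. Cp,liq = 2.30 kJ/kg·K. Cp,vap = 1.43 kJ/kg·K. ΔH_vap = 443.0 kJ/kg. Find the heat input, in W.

Q = 435000 W

liquid -1.68→79.6 °C: 186.94 kJ/kg
vaporisation at 79.6 °C: 443 kJ/kg
vapour 79.6→178 °C: 140.71 kJ/kg
Δh = 186.94 + 443 + 140.71 = 770.66 kJ/kg
Q = ṁ·Δh = 33.85 kg/min × 770.66 kJ/kg = 26087 kJ/min
|Q| = 434.78 kW = 434780 W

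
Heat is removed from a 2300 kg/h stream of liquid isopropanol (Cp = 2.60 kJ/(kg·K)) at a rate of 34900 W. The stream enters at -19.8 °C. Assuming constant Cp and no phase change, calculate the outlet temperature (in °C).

Q = 34900 W = 125640 kJ/h
ΔT = Q/(ṁ·Cp) = 125640/(2300×2.60) = 21.01 K
T_out = -19.8 − 21.01 = -40.81 °C

T_out = -40.8 °C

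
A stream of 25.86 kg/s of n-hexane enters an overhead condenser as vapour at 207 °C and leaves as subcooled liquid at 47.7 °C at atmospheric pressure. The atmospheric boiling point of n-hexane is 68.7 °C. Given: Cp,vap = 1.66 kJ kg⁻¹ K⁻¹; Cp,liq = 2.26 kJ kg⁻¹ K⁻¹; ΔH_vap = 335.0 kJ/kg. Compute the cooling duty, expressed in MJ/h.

Q_c = 57000 MJ/h

vapour 207→68.7 °C: -229.58 kJ/kg
condensation at 68.7 °C: -335 kJ/kg
liquid 68.7→47.7 °C: -47.46 kJ/kg
Δh = -229.58 + -335 + -47.46 = -612.04 kJ/kg
Q = ṁ·Δh = 25.86 kg/s × -612.04 kJ/kg = -15827 kJ/s
|Q| = 15827 kW = 56978 MJ/h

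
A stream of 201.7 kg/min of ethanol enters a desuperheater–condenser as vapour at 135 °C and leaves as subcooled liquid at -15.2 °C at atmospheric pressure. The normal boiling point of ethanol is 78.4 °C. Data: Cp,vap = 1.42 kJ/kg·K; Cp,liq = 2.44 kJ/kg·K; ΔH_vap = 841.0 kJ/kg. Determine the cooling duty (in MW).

vapour 135→78.4 °C: -80.372 kJ/kg
condensation at 78.4 °C: -841 kJ/kg
liquid 78.4→-15.2 °C: -228.38 kJ/kg
Δh = -80.372 + -841 + -228.38 = -1149.8 kJ/kg
Q = ṁ·Δh = 201.7 kg/min × -1149.8 kJ/kg = -231910 kJ/min
|Q| = 3865.1 kW = 3.8651 MW

Q_c = 3.87 MW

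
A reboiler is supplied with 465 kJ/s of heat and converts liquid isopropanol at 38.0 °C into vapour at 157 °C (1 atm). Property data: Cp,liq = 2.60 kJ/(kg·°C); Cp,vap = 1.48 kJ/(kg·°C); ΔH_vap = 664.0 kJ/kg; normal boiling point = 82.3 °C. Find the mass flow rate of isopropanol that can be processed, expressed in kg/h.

Δh = 2.60×(82.3−38.0) + 664.0 + 1.48×(157−82.3) = 889.74 kJ/kg
Q = 465 kJ/s = 465 kJ/s = 1.674e+06 kJ/h
ṁ = Q/Δh = 1.674e+06 / 889.74 = 1881.5 kg/h

ṁ = 1880 kg/h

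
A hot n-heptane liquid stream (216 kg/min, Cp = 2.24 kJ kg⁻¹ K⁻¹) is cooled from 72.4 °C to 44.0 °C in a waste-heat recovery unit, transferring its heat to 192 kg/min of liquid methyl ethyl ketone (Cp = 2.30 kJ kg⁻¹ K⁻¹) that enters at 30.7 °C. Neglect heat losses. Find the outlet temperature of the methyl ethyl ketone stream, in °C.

Heat released by hot stream: Q = 216 × 2.24 × (72.4 − 44.0) = 13741 kJ/min
Energy balance on cold side (adiabatic exchanger): Q = ṁ_c·Cp_c·(T_c,out − T_c,in)
T_c,out = 30.7 + 13741/(192 × 2.30) = 61.817 °C

T_c,out = 61.8 °C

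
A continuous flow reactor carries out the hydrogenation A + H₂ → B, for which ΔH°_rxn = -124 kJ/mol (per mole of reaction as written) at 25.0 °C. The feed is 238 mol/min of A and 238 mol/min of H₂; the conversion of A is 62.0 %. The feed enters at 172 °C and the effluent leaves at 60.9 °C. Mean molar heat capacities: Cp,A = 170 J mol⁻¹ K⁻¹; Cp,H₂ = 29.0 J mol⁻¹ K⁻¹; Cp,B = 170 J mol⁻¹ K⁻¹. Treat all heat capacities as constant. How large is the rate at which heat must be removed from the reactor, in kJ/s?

Extent of reaction ξ = 0.620 × 238 = 147.56 mol/min
Reaction term: ξ·ΔH°_rxn = 147.56 × -124 = -18297 kJ/min
Sensible, feed 172→25 °C: -6962.2 kJ/min
Outlet flows (mol/min): A 90.44, H₂ 90.44, B 147.56
Sensible, products 25→60.9 °C: 1546.7 kJ/min
Q = ΔH = -23713 kJ/min = -395.22 kW
Heat removed = 395.22 kJ/s

Q_out = 395 kJ/s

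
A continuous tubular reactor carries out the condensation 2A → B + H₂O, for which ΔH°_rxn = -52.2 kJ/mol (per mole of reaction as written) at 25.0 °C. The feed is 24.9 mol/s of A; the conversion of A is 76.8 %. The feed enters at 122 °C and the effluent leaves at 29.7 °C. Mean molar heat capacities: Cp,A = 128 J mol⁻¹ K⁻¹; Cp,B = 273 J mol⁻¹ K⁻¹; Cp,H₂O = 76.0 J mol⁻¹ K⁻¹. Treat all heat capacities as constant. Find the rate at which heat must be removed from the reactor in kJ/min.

Q_out = 47300 kJ/min

Extent of reaction ξ = 0.768 × 24.9 / 2 = 9.5616 mol/s
Reaction term: ξ·ΔH°_rxn = 9.5616 × -52.2 = -499.12 kJ/s
Sensible, feed 122→25 °C: -309.16 kJ/s
Outlet flows (mol/s): A 5.7768, B 9.5616, H₂O 9.5616
Sensible, products 25→29.7 °C: 19.159 kJ/s
Q = ΔH = -789.11 kJ/s = -789.11 kW
Heat removed = 47347 kJ/min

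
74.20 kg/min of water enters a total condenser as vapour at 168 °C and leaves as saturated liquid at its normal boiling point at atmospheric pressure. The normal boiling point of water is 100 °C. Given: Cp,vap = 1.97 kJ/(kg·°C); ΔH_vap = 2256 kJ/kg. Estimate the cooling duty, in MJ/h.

vapour 168→100 °C: -133.96 kJ/kg
condensation at 100 °C: -2256 kJ/kg
Δh = -133.96 + -2256 = -2390 kJ/kg
Q = ṁ·Δh = 74.20 kg/min × -2390 kJ/kg = -177340 kJ/min
|Q| = 2955.6 kW = 10640 MJ/h

Q_c = 10600 MJ/h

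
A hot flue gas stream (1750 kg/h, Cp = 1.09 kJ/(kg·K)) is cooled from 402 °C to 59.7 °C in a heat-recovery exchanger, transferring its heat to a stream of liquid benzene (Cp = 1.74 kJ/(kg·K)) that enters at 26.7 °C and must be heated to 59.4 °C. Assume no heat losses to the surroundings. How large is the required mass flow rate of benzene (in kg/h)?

Heat released by hot stream: Q = 1750 × 1.09 × (402 − 59.7) = 652940 kJ/h
Energy balance on cold side (adiabatic exchanger): Q = ṁ_c·Cp_c·(T_c,out − T_c,in)
ṁ_c = 652940 / [1.74 × (59.4 − 26.7)] = 11476 kg/h

ṁ_c = 11500 kg/h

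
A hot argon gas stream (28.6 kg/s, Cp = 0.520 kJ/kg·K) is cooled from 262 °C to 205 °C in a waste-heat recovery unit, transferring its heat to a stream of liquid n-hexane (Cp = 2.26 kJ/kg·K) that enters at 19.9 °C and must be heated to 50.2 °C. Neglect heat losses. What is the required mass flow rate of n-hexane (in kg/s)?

Heat released by hot stream: Q = 28.6 × 0.520 × (262 − 205) = 847.7 kJ/s
Energy balance on cold side (adiabatic exchanger): Q = ṁ_c·Cp_c·(T_c,out − T_c,in)
ṁ_c = 847.7 / [2.26 × (50.2 − 19.9)] = 12.379 kg/s

ṁ_c = 12.4 kg/s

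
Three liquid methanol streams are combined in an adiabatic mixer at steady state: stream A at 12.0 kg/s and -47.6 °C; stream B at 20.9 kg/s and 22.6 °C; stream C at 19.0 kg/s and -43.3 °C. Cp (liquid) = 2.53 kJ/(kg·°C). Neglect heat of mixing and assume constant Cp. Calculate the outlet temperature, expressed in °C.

Energy balance with Q = 0: Σ ṁᵢCp,ᵢ(T_out − Tᵢ) = 0
Σ ṁᵢCp,ᵢTᵢ = 12.0×2.53×-47.6 + 20.9×2.53×22.6 + 19.0×2.53×-43.3 = -2331.5
Σ ṁᵢCp,ᵢ = 12.0×2.53 + 20.9×2.53 + 19.0×2.53 = 131.31
T_out = -2331.5 / 131.31 = -17.756 °C

T_out = -17.8 °C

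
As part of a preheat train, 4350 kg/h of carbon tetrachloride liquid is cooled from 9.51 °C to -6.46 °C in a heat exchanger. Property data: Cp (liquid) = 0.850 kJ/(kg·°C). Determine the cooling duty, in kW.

Q_c = 16.4 kW

Q = ṁ·Cp·ΔT = 4350 × 0.850 × (-6.46 − 9.51) = -59049 kJ/h
Converting: 59049 / 3600 s = 16.403 kW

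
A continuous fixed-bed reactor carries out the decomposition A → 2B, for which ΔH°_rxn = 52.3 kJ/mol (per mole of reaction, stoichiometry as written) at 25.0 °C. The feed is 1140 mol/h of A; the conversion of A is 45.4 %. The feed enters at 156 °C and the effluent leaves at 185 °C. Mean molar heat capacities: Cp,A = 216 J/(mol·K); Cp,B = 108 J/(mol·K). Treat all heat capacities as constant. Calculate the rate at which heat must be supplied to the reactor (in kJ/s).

Extent of reaction ξ = 0.454 × 1140 = 517.56 mol/h
Reaction term: ξ·ΔH°_rxn = 517.56 × 52.3 = 27068 kJ/h
Sensible, feed 156→25 °C: -32257 kJ/h
Outlet flows (mol/h): A 622.44, B 1035.1
Sensible, products 25→185 °C: 39398 kJ/h
Q = ΔH = 34209 kJ/h = 9.5026 kW
Heat supplied = 9.5026 kJ/s

Q_in = 9.50 kJ/s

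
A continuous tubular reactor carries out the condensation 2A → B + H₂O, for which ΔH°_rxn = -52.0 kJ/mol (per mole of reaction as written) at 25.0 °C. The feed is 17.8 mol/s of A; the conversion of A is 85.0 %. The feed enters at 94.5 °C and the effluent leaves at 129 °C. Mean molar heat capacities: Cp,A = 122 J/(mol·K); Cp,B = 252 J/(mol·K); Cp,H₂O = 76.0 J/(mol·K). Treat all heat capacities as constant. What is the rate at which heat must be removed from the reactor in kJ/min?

Q_out = 15100 kJ/min

Extent of reaction ξ = 0.850 × 17.8 / 2 = 7.565 mol/s
Reaction term: ξ·ΔH°_rxn = 7.565 × -52.0 = -393.38 kJ/s
Sensible, feed 94.5→25 °C: -150.93 kJ/s
Outlet flows (mol/s): A 2.67, B 7.565, H₂O 7.565
Sensible, products 25→129 °C: 291.93 kJ/s
Q = ΔH = -252.37 kJ/s = -252.37 kW
Heat removed = 15142 kJ/min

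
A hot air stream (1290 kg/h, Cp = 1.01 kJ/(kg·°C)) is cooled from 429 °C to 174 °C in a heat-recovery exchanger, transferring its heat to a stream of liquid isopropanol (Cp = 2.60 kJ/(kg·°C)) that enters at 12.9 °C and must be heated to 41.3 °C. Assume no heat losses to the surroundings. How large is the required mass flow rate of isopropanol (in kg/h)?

Heat released by hot stream: Q = 1290 × 1.01 × (429 − 174) = 332240 kJ/h
Energy balance on cold side (adiabatic exchanger): Q = ṁ_c·Cp_c·(T_c,out − T_c,in)
ṁ_c = 332240 / [2.60 × (41.3 − 12.9)] = 4499.5 kg/h

ṁ_c = 4500 kg/h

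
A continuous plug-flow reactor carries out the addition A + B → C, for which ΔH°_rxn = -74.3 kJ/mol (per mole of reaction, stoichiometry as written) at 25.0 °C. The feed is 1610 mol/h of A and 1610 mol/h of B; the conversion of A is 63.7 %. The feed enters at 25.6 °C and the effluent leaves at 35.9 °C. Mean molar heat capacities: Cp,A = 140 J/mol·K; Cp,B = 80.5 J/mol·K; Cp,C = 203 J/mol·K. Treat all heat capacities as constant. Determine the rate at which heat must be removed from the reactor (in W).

Q_out = 20200 W

Extent of reaction ξ = 0.637 × 1610 = 1025.6 mol/h
Reaction term: ξ·ΔH°_rxn = 1025.6 × -74.3 = -76200 kJ/h
Sensible, feed 25.6→25 °C: -213 kJ/h
Outlet flows (mol/h): A 584.43, B 584.43, C 1025.6
Sensible, products 25→35.9 °C: 3673.9 kJ/h
Q = ΔH = -72739 kJ/h = -20.205 kW
Heat removed = 20205 W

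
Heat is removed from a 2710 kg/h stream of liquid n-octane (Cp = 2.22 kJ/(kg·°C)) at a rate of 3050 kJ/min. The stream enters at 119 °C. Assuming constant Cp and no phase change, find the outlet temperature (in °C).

T_out = 88.6 °C

Q = 3050 kJ/min = 183000 kJ/h
ΔT = Q/(ṁ·Cp) = 183000/(2710×2.22) = 30.418 K
T_out = 119 − 30.418 = 88.582 °C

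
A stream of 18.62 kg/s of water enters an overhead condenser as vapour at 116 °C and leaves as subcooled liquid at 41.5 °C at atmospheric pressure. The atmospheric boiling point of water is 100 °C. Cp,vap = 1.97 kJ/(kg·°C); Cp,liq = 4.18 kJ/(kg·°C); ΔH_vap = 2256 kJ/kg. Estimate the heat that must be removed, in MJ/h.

vapour 116→100 °C: -31.52 kJ/kg
condensation at 100 °C: -2256 kJ/kg
liquid 100→41.5 °C: -244.53 kJ/kg
Δh = -31.52 + -2256 + -244.53 = -2532.1 kJ/kg
Q = ṁ·Δh = 18.62 kg/s × -2532.1 kJ/kg = -47147 kJ/s
|Q| = 47147 kW = 169730 MJ/h

Q_c = 170000 MJ/h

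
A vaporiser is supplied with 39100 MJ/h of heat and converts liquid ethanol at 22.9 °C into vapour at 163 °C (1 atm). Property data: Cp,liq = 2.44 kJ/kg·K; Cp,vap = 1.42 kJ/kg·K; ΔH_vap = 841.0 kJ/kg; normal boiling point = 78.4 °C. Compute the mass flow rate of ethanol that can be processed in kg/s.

ṁ = 9.90 kg/s

Δh = 2.44×(78.4−22.9) + 841.0 + 1.42×(163−78.4) = 1096.6 kJ/kg
Q = 39100 MJ/h = 10861 kJ/s = 10861 kJ/s
ṁ = Q/Δh = 10861 / 1096.6 = 9.9048 kg/s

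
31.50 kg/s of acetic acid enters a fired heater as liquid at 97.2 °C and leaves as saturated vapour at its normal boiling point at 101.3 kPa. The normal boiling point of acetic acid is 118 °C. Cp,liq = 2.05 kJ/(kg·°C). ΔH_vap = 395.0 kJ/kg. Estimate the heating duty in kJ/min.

liquid 97.2→118 °C: 42.64 kJ/kg
vaporisation at 118 °C: 395 kJ/kg
Δh = 42.64 + 395 = 437.64 kJ/kg
Q = ṁ·Δh = 31.50 kg/s × 437.64 kJ/kg = 13786 kJ/s
|Q| = 13786 kW = 827140 kJ/min

Q = 827000 kJ/min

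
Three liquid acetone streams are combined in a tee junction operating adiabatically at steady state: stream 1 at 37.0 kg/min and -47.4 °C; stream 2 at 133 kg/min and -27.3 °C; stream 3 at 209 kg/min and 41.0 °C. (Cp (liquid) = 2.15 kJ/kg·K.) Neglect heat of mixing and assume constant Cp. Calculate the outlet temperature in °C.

T_out = 8.40 °C

No heat crosses the boundary, so H_out = H_in.
Σ ṁᵢCp,ᵢTᵢ = 37.0×2.15×-47.4 + 133×2.15×-27.3 + 209×2.15×41.0 = 6846.2
Σ ṁᵢCp,ᵢ = 37.0×2.15 + 133×2.15 + 209×2.15 = 814.85
T_out = 6846.2 / 814.85 = 8.4018 °C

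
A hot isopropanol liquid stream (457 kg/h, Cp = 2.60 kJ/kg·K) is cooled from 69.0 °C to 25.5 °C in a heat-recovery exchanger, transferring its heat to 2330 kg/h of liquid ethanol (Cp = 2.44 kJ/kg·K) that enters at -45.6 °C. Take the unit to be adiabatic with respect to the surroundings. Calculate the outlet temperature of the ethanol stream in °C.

T_c,out = -36.5 °C

Heat released by hot stream: Q = 457 × 2.60 × (69.0 − 25.5) = 51687 kJ/h
Energy balance on cold side (adiabatic exchanger): Q = ṁ_c·Cp_c·(T_c,out − T_c,in)
T_c,out = -45.6 + 51687/(2330 × 2.44) = -36.509 °C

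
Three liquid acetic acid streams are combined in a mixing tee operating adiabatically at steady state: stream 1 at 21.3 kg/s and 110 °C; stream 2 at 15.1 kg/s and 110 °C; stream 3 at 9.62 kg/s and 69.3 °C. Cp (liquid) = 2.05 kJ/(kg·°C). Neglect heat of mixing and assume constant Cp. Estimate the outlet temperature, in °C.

Adiabatic, steady state ⇒ Σ ṁᵢCp,ᵢ(T_out − Tᵢ) = 0
Σ ṁᵢCp,ᵢTᵢ = 21.3×2.05×110 + 15.1×2.05×110 + 9.62×2.05×69.3 = 9574.9
Σ ṁᵢCp,ᵢ = 21.3×2.05 + 15.1×2.05 + 9.62×2.05 = 94.341
T_out = 9574.9 / 94.341 = 101.49 °C

T_out = 101 °C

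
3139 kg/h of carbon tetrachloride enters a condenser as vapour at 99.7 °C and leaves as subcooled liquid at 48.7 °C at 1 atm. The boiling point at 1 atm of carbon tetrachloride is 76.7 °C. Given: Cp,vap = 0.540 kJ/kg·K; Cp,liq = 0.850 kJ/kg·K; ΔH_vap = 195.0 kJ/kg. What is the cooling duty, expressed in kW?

vapour 99.7→76.7 °C: -12.42 kJ/kg
condensation at 76.7 °C: -195 kJ/kg
liquid 76.7→48.7 °C: -23.8 kJ/kg
Δh = -12.42 + -195 + -23.8 = -231.22 kJ/kg
Q = ṁ·Δh = 3139 kg/h × -231.22 kJ/kg = -725800 kJ/h
|Q| = 201.61 kW

Q_c = 202 kW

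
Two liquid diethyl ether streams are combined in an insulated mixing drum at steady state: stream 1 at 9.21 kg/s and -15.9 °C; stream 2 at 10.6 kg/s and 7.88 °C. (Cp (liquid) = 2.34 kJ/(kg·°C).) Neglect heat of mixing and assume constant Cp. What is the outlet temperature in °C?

No heat crosses the boundary, so H_out = H_in.
T_out = Σ ṁᵢCp,ᵢTᵢ / Σ ṁᵢCp,ᵢ
      = -147.21 / 46.355 = -3.1757 °C

T_out = -3.18 °C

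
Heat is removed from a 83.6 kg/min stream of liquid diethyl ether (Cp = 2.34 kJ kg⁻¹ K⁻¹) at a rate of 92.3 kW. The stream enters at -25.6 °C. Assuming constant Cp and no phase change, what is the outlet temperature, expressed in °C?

Q = 92.3 kW = 5538 kJ/min
ΔT = Q/(ṁ·Cp) = 5538/(83.6×2.34) = 28.309 K
T_out = -25.6 − 28.309 = -53.909 °C

T_out = -53.9 °C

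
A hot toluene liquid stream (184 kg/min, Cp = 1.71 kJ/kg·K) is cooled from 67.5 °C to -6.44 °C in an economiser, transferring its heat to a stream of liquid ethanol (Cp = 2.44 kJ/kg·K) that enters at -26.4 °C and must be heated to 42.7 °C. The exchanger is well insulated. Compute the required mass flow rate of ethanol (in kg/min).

Heat released by hot stream: Q = 184 × 1.71 × (67.5 − -6.44) = 23264 kJ/min
Energy balance on cold side (adiabatic exchanger): Q = ṁ_c·Cp_c·(T_c,out − T_c,in)
ṁ_c = 23264 / [2.44 × (42.7 − -26.4)] = 137.98 kg/min

ṁ_c = 138 kg/min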